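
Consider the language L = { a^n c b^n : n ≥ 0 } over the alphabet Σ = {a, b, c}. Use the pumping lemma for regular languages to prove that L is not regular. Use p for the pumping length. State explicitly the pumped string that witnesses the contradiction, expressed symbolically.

a^{p+k} c b^p

Suppose for contradiction that L is regular, and let p be the pumping length.
Take w = a^p c b^p ∈ L with |w| = 2p+1 ≥ p.
Write w = xyz as guaranteed by the lemma, with |xy| ≤ p and y is nonempty.
Because |xy| ≤ p and w begins with p copies of a, we have y = a^k with 1 ≤ k ≤ p.
Pump with i = 2: xy^2z = a^{p+k} c b^p, which would require p+k = p. But k ≥ 1, so xy^2z ∉ L.
This is a contradiction; hence L is not regular.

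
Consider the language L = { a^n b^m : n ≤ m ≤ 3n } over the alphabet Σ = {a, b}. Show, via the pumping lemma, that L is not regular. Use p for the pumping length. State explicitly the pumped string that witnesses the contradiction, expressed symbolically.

Toward a contradiction, assume L is regular with pumping length p.
Take w = a^p b^p ∈ L (since p ≤ p ≤ 3p), with |w| = 2p ≥ p.
Write w = xyz as guaranteed by the lemma, with |xy| ≤ p and y is nonempty.
Because |xy| ≤ p and w begins with p copies of a, we have y = a^k with 1 ≤ k ≤ p.
Pump with i = 2: xy^2z = a^{p+k} b^p. Now n = p+k > p = m, so the condition n ≤ m fails. Thus xy^2z ∉ L.
This is a contradiction; hence L is not regular.

a^{p+k} b^p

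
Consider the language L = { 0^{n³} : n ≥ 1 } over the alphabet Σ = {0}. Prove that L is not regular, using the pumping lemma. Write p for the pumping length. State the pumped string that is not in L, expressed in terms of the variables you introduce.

Assume L is regular; let p be its pumping constant.
Take w = 0^{p³} ∈ L with |w| = p³ ≥ p.
By the pumping lemma, w = xyz with |xy| ≤ p and |y| ≥ 1.
Then y = 0^k for some k with 1 ≤ k ≤ p.
Pump with i = 2: xy^2z = 0^{p³+k}. Since 1 ≤ k ≤ p, p³ < p³+k ≤ p³+p < p³+3p²+3p+1 = (p+1)³, so p³+k is not a perfect cube. So xy^2z ∉ L.
This is a contradiction; hence L is not regular.

0^{p³+k}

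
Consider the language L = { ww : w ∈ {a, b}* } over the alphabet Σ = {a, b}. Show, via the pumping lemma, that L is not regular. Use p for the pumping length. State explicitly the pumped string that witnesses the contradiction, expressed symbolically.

Toward a contradiction, assume L is regular with pumping length p.
Take w = a^p b^p a^p b^p = uu where u = a^pb^p; then w ∈ L and |w| = 4p ≥ p.
The pumping lemma gives a decomposition w = xyz where |xy| ≤ p and |y| ≥ 1.
Since the first p symbols of w are all a's and |xy| ≤ p, y lies entirely in the leading a-block: y = a^k for some k with 1 ≤ k ≤ p.
Pump with i = 2: xy^2z = a^{p+k} b^p a^p b^p, of length 4p+k. Suppose this equals vv. The string starts with a and ends with b, so v does too; thus the boundary between the two copies of v is a b→a transition. There is exactly one such transition, at position 2p+k, so |v| = 2p+k and |vv| = 4p+2k ≠ 4p+k since k ≥ 1. So xy^2z ∉ L.
This contradicts the pumping lemma, so L is not regular.

a^{p+k} b^p a^p b^p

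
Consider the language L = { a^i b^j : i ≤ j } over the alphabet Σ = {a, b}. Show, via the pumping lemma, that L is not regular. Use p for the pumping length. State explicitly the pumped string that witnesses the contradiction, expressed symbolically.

Toward a contradiction, assume L is regular with pumping length p.
Choose w = a^p b^p ∈ L, with |w| = 2p ≥ p.
The pumping lemma gives a decomposition w = xyz where |xy| ≤ p and |y| > 0.
The first p characters of w are a's, so xy (and hence y) consists only of a's. Write y = a^k, 1 ≤ k ≤ p.
Consider xy^2z = a^{p+k} b^p. Since k ≥ 1, the a-count p+k exceeds the b-count p, so i ≤ j fails; thus xy^2z ∉ L.
Contradiction. Therefore L is not regular.

a^{p+k} b^p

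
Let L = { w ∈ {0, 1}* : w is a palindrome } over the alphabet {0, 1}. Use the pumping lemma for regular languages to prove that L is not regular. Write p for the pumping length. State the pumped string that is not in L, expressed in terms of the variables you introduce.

0^{p+k} 1 0^p

Toward a contradiction, assume L is regular with pumping length p.
Take w = 0^p 1 0^p, a palindrome of length 2p+1 ≥ p.
Write w = xyz as guaranteed by the lemma, with |xy| ≤ p and |y| > 0.
Since the first p symbols of w are all 0's and |xy| ≤ p, y lies entirely in the leading 0-block: y = 0^k for some k with 1 ≤ k ≤ p.
Pump with i = 2: xy^2z = 0^{p+k} 1 0^p. Its reverse is 0^p 1 0^{p+k}, which differs from xy^2z since k ≥ 1. So xy^2z is not a palindrome and xy^2z ∉ L.
This is a contradiction; hence L is not regular.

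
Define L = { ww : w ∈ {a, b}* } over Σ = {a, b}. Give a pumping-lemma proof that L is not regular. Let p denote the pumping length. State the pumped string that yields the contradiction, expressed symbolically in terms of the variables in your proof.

a^{p+k} b^p a^p b^p

Assume L is regular; let p be its pumping constant.
Take w = a^p b^p a^p b^p = uu where u = a^pb^p; then w ∈ L and |w| = 4p ≥ p.
By the pumping lemma, w = xyz with |xy| ≤ p and |y| > 0.
Since the first p symbols of w are all a's and |xy| ≤ p, y lies entirely in the leading a-block: y = a^k for some k with 1 ≤ k ≤ p.
Pump with i = 2: xy^2z = a^{p+k} b^p a^p b^p, of length 4p+k. Suppose this equals vv. The string starts with a and ends with b, so v does too; thus the boundary between the two copies of v is a b→a transition. There is exactly one such transition, at position 2p+k, so |v| = 2p+k and |vv| = 4p+2k ≠ 4p+k since k ≥ 1. So xy^2z ∉ L.
Contradiction. Therefore L is not regular.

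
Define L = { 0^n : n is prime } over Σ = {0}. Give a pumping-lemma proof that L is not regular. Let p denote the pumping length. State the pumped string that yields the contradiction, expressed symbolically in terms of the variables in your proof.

Assume L is regular. Let p be the pumping length given by the pumping lemma.
Let q be a prime with q ≥ p+2 (infinitely many primes exist), and take w = 0^q ∈ L with |w| = q ≥ p.
The pumping lemma gives a decomposition w = xyz where |xy| ≤ p and |y| > 0.
Then y = 0^k for some k with 1 ≤ k ≤ p.
Since 1 ≤ k ≤ p, |xz| = q-k. Pump with i = q+1: |xy^{q+1}z| = (q-k)+(q+1)k = q+qk = q(1+k), which is composite (both factors ≥ 2). So xy^{q+1}z = 0^{q(1+k)} ∉ L.
This is a contradiction; hence L is not regular.

0^{q(1+k)}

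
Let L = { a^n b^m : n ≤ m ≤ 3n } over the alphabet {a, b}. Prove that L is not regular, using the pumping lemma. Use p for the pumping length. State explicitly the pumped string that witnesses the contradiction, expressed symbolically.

a^{p+k} b^p

Assume L is regular; let p be its pumping constant.
Take w = a^p b^p ∈ L (since p ≤ p ≤ 3p), with |w| = 2p ≥ p.
The pumping lemma gives a decomposition w = xyz where |xy| ≤ p and |y| > 0.
The first p characters of w are a's, so xy (and hence y) consists only of a's. Write y = a^k, 1 ≤ k ≤ p.
Pump with i = 2: xy^2z = a^{p+k} b^p. Now n = p+k > p = m, so the condition n ≤ m fails. Thus xy^2z ∉ L.
This is a contradiction; hence L is not regular.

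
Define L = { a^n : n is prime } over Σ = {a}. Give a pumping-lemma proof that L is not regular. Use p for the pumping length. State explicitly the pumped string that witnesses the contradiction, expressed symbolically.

Assume L is regular. Let p be the pumping length given by the pumping lemma.
Let q be a prime with q ≥ p+2 (infinitely many primes exist), and take w = a^q ∈ L with |w| = q ≥ p.
The pumping lemma gives a decomposition w = xyz where |xy| ≤ p and |y| ≥ 1.
Then y = a^k for some k with 1 ≤ k ≤ p.
Since 1 ≤ k ≤ p, |xz| = q-k. Pump with i = q+1: |xy^{q+1}z| = (q-k)+(q+1)k = q+qk = q(1+k), which is composite (both factors ≥ 2). So xy^{q+1}z = a^{q(1+k)} ∉ L.
Contradiction. Therefore L is not regular.

a^{q(1+k)}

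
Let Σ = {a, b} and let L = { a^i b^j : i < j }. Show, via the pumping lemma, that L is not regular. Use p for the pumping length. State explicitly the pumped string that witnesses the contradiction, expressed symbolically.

Toward a contradiction, assume L is regular with pumping length p.
Choose w = a^p b^{p+1} ∈ L, with |w| = 2p+1 ≥ p.
The pumping lemma gives a decomposition w = xyz where |xy| ≤ p and |y| > 0.
The first p characters of w are a's, so xy (and hence y) consists only of a's. Write y = a^k, 1 ≤ k ≤ p.
Consider xy^2z = a^{p+k} b^{p+1}. Since k ≥ 1, the a-count p+k is at least p+1, so i < j fails; thus xy^2z ∉ L.
This is a contradiction; hence L is not regular.

a^{p+k} b^{p+1}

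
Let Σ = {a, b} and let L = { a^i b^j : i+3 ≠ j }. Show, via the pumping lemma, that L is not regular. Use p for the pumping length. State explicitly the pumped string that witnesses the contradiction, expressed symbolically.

Toward a contradiction, assume L is regular with pumping length p.
Choose w = a^p b^{p+p!+3}. Since p ≠ (p+p!+3)-3 = p+p!, w ∈ L; and |w| ≥ p.
The pumping lemma gives a decomposition w = xyz where |xy| ≤ p and y is nonempty.
Because |xy| ≤ p and w begins with p copies of a, we have y = a^k with 1 ≤ k ≤ p.
Since 1 ≤ k ≤ p, k divides p!; set t = 1 + p!/k. Then xy^t z has p + (p!/k)·k = p + p! copies of a. Now the a-count is p+p! and (b-count)-3 = (p+p!+3)-3 = p+p!, so i+3 ≠ j fails. So xy^t z = a^{p+p!} b^{p+p!+3} ∉ L.
Contradiction. Therefore L is not regular.

a^{p+p!} b^{p+p!+3}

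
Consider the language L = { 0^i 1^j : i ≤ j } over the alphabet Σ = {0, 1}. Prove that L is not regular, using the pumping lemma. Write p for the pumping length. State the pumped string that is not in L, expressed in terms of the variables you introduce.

Assume L is regular. Let p be the pumping length given by the pumping lemma.
Choose w = 0^p 1^p ∈ L, with |w| = 2p ≥ p.
By the pumping lemma, w = xyz with |xy| ≤ p and |y| ≥ 1.
Since the first p symbols of w are all 0's and |xy| ≤ p, y lies entirely in the leading 0-block: y = 0^k for some k with 1 ≤ k ≤ p.
Consider xy^2z = 0^{p+k} 1^p. Since k ≥ 1, the 0-count p+k exceeds the 1-count p, so i ≤ j fails; thus xy^2z ∉ L.
Contradiction. Therefore L is not regular.

0^{p+k} 1^p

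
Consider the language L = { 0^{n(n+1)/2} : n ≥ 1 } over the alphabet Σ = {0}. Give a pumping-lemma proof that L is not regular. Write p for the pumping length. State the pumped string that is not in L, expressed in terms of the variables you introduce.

Assume L is regular. Let p be the pumping length given by the pumping lemma.
Take w = 0^{p(p+1)/2} ∈ L with |w| = p(p+1)/2 ≥ p.
By the pumping lemma, w = xyz with |xy| ≤ p and |y| > 0.
Then y = 0^k for some k with 1 ≤ k ≤ p.
Pump with i = 2: xy^2z = 0^{p(p+1)/2+k}. Since 1 ≤ k ≤ p, p(p+1)/2 < p(p+1)/2+k ≤ p(p+1)/2+p < (p+1)(p+2)/2, so p(p+1)/2+k is strictly between consecutive triangular numbers. So xy^2z ∉ L.
This is a contradiction; hence L is not regular.

0^{p(p+1)/2+k}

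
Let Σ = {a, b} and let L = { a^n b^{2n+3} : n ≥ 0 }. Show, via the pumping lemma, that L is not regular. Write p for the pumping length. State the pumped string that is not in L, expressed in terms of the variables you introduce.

Assume L is regular; let p be its pumping constant.
Take w = a^p b^{2p+3}. Then w ∈ L and |w| = 3p+3 ≥ p.
Write w = xyz as guaranteed by the lemma, with |xy| ≤ p and |y| ≥ 1.
Since the first p symbols of w are all a's and |xy| ≤ p, y lies entirely in the leading a-block: y = a^k for some k with 1 ≤ k ≤ p.
Pump with i = 2: xy^2z = a^{p+k} b^{2p+3}. For this to lie in L we would need 2p+3 = 2(p+k)+3, which forces k = 0. But k ≥ 1, so xy^2z ∉ L.
This contradicts the pumping lemma, so L is not regular.

a^{p+k} b^{2p+3}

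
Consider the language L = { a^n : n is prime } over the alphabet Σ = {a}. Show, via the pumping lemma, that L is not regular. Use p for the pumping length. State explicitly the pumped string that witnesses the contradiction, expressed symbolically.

Toward a contradiction, assume L is regular with pumping length p.
Let q be a prime with q ≥ p+2 (infinitely many primes exist), and take w = a^q ∈ L with |w| = q ≥ p.
Write w = xyz as guaranteed by the lemma, with |xy| ≤ p and |y| ≥ 1.
Then y = a^k for some k with 1 ≤ k ≤ p.
Since 1 ≤ k ≤ p, |xz| = q-k. Pump with i = q+1: |xy^{q+1}z| = (q-k)+(q+1)k = q+qk = q(1+k), which is composite (both factors ≥ 2). So xy^{q+1}z = a^{q(1+k)} ∉ L.
Contradiction. Therefore L is not regular.

a^{q(1+k)}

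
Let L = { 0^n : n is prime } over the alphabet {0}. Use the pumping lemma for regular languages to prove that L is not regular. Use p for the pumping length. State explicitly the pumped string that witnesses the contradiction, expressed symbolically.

0^{q(1+k)}

Assume L is regular; let p be its pumping constant.
Let q be a prime with q ≥ p+2 (infinitely many primes exist), and take w = 0^q ∈ L with |w| = q ≥ p.
The pumping lemma gives a decomposition w = xyz where |xy| ≤ p and |y| ≥ 1.
Then y = 0^k for some k with 1 ≤ k ≤ p.
Since 1 ≤ k ≤ p, |xz| = q-k. Pump with i = q+1: |xy^{q+1}z| = (q-k)+(q+1)k = q+qk = q(1+k), which is composite (both factors ≥ 2). So xy^{q+1}z = 0^{q(1+k)} ∉ L.
This is a contradiction; hence L is not regular.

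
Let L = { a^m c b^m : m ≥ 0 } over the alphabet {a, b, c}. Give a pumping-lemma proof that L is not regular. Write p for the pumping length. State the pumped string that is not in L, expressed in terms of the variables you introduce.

Assume L is regular; let p be its pumping constant.
Take w = a^p c b^p ∈ L with |w| = 2p+1 ≥ p.
By the pumping lemma, w = xyz with |xy| ≤ p and y is nonempty.
Because |xy| ≤ p and w begins with p copies of a, we have y = a^k with 1 ≤ k ≤ p.
Pump with i = 2: xy^2z = a^{p+k} c b^p, which would require p+k = p. But k ≥ 1, so xy^2z ∉ L.
Contradiction. Therefore L is not regular.

a^{p+k} c b^p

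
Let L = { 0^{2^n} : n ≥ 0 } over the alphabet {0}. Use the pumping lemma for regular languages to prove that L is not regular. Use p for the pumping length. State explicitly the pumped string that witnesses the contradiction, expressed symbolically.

Assume L is regular; let p be its pumping constant.
Take w = 0^{2^p} ∈ L with |w| = 2^p ≥ p.
Write w = xyz as guaranteed by the lemma, with |xy| ≤ p and |y| > 0.
Then y = 0^k for some k with 1 ≤ k ≤ p.
Pump with i = 2: xy^2z = 0^{2^p+k}. Since 1 ≤ k ≤ p < 2^p, we have 2^p < 2^p+k < 2^{p+1}, so 2^p+k is not a power of 2. So xy^2z ∉ L.
Contradiction. Therefore L is not regular.

0^{2^p+k}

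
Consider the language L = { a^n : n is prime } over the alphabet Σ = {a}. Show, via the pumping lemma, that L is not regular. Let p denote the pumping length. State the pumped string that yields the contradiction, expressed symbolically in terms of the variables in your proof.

a^{q(1+k)}

Suppose for contradiction that L is regular, and let p be the pumping length.
Let q be a prime with q ≥ p+2 (infinitely many primes exist), and take w = a^q ∈ L with |w| = q ≥ p.
By the pumping lemma, w = xyz with |xy| ≤ p and |y| ≥ 1.
Then y = a^k for some k with 1 ≤ k ≤ p.
Since 1 ≤ k ≤ p, |xz| = q-k. Pump with i = q+1: |xy^{q+1}z| = (q-k)+(q+1)k = q+qk = q(1+k), which is composite (both factors ≥ 2). So xy^{q+1}z = a^{q(1+k)} ∉ L.
This contradicts the pumping lemma, so L is not regular.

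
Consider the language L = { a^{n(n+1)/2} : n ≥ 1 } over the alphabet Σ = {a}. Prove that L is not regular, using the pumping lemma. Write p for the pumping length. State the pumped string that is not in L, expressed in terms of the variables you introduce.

a^{p(p+1)/2+k}

Toward a contradiction, assume L is regular with pumping length p.
Take w = a^{p(p+1)/2} ∈ L with |w| = p(p+1)/2 ≥ p.
By the pumping lemma, w = xyz with |xy| ≤ p and |y| ≥ 1.
Then y = a^k for some k with 1 ≤ k ≤ p.
Pump with i = 2: xy^2z = a^{p(p+1)/2+k}. Since 1 ≤ k ≤ p, p(p+1)/2 < p(p+1)/2+k ≤ p(p+1)/2+p < (p+1)(p+2)/2, so p(p+1)/2+k is strictly between consecutive triangular numbers. So xy^2z ∉ L.
Contradiction. Therefore L is not regular.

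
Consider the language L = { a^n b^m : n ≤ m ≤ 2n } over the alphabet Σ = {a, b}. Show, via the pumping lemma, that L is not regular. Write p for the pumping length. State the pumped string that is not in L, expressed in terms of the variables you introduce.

a^{p+k} b^p

Suppose for contradiction that L is regular, and let p be the pumping length.
Take w = a^p b^p ∈ L (since p ≤ p ≤ 2p), with |w| = 2p ≥ p.
Write w = xyz as guaranteed by the lemma, with |xy| ≤ p and |y| > 0.
The first p characters of w are a's, so xy (and hence y) consists only of a's. Write y = a^k, 1 ≤ k ≤ p.
Pump with i = 2: xy^2z = a^{p+k} b^p. Now n = p+k > p = m, so the condition n ≤ m fails. Thus xy^2z ∉ L.
Contradiction. Therefore L is not regular.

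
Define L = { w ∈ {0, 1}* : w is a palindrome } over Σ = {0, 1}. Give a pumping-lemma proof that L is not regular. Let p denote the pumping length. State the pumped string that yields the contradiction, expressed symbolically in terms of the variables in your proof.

0^{p+k} 1 0^p

Suppose for contradiction that L is regular, and let p be the pumping length.
Take w = 0^p 1 0^p, a palindrome of length 2p+1 ≥ p.
Write w = xyz as guaranteed by the lemma, with |xy| ≤ p and |y| ≥ 1.
The first p characters of w are 0's, so xy (and hence y) consists only of 0's. Write y = 0^k, 1 ≤ k ≤ p.
Pump with i = 2: xy^2z = 0^{p+k} 1 0^p. Its reverse is 0^p 1 0^{p+k}, which differs from xy^2z since k ≥ 1. So xy^2z is not a palindrome and xy^2z ∉ L.
This is a contradiction; hence L is not regular.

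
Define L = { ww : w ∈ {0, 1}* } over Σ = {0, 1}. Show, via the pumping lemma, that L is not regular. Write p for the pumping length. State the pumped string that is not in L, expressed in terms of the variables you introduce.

0^{p+k} 1^p 0^p 1^p

Toward a contradiction, assume L is regular with pumping length p.
Take w = 0^p 1^p 0^p 1^p = uu where u = 0^p1^p; then w ∈ L and |w| = 4p ≥ p.
The pumping lemma gives a decomposition w = xyz where |xy| ≤ p and |y| > 0.
The first p characters of w are 0's, so xy (and hence y) consists only of 0's. Write y = 0^k, 1 ≤ k ≤ p.
Pump with i = 2: xy^2z = 0^{p+k} 1^p 0^p 1^p, of length 4p+k. Suppose this equals vv. The string starts with 0 and ends with 1, so v does too; thus the boundary between the two copies of v is a 1→0 transition. There is exactly one such transition, at position 2p+k, so |v| = 2p+k and |vv| = 4p+2k ≠ 4p+k since k ≥ 1. So xy^2z ∉ L.
This is a contradiction; hence L is not regular.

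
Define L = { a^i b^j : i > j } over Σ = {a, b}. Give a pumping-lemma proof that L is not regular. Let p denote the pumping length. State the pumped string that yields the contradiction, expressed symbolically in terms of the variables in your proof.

a^{p+1-k} b^p

Suppose for contradiction that L is regular, and let p be the pumping length.
Choose w = a^{p+1} b^p ∈ L, with |w| = 2p+1 ≥ p.
The pumping lemma gives a decomposition w = xyz where |xy| ≤ p and |y| > 0.
Since the first p symbols of w are all a's and |xy| ≤ p, y lies entirely in the leading a-block: y = a^k for some k with 1 ≤ k ≤ p.
Consider xy^0z = xz = a^{p+1-k} b^p. Since k ≥ 1, the a-count p+1-k is at most p, so i > j fails; thus xz ∉ L.
This is a contradiction; hence L is not regular.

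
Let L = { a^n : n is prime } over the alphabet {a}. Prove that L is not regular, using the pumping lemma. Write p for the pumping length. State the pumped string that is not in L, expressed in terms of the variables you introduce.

a^{q(1+k)}

Toward a contradiction, assume L is regular with pumping length p.
Let q be a prime with q ≥ p+2 (infinitely many primes exist), and take w = a^q ∈ L with |w| = q ≥ p.
The pumping lemma gives a decomposition w = xyz where |xy| ≤ p and |y| ≥ 1.
Then y = a^k for some k with 1 ≤ k ≤ p.
Since 1 ≤ k ≤ p, |xz| = q-k. Pump with i = q+1: |xy^{q+1}z| = (q-k)+(q+1)k = q+qk = q(1+k), which is composite (both factors ≥ 2). So xy^{q+1}z = a^{q(1+k)} ∉ L.
Contradiction. Therefore L is not regular.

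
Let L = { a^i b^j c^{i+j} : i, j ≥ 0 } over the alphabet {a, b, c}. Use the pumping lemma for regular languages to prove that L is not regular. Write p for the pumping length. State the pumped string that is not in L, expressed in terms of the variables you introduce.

a^{p+k} b^p c^{2p}

Assume L is regular. Let p be the pumping length given by the pumping lemma.
Take w = a^p b^p c^{2p} ∈ L (with i=j=p, i+j=2p), |w| = 4p ≥ p.
Write w = xyz as guaranteed by the lemma, with |xy| ≤ p and |y| ≥ 1.
Since the first p symbols of w are all a's and |xy| ≤ p, y lies entirely in the leading a-block: y = a^k for some k with 1 ≤ k ≤ p.
Consider xy^2z = a^{p+k} b^p c^{2p}. Now the a- and b-counts sum to 2p+k, but the c-count is 2p ≠ 2p+k. So xy^2z ∉ L.
Contradiction. Therefore L is not regular.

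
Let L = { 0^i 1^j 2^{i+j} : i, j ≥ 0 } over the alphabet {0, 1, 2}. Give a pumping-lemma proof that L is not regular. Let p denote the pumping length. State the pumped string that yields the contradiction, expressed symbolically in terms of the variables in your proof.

0^{p+k} 1^p 2^{2p}

Suppose for contradiction that L is regular, and let p be the pumping length.
Take w = 0^p 1^p 2^{2p} ∈ L (with i=j=p, i+j=2p), |w| = 4p ≥ p.
By the pumping lemma, w = xyz with |xy| ≤ p and y is nonempty.
The first p characters of w are 0's, so xy (and hence y) consists only of 0's. Write y = 0^k, 1 ≤ k ≤ p.
Consider xy^2z = 0^{p+k} 1^p 2^{2p}. Now the 0- and 1-counts sum to 2p+k, but the 2-count is 2p ≠ 2p+k. So xy^2z ∉ L.
This contradicts the pumping lemma, so L is not regular.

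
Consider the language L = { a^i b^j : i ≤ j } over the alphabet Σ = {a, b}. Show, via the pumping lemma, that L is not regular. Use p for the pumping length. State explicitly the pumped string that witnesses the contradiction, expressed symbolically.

a^{p+k} b^p

Toward a contradiction, assume L is regular with pumping length p.
Choose w = a^p b^p ∈ L, with |w| = 2p ≥ p.
Write w = xyz as guaranteed by the lemma, with |xy| ≤ p and y is nonempty.
The first p characters of w are a's, so xy (and hence y) consists only of a's. Write y = a^k, 1 ≤ k ≤ p.
Consider xy^2z = a^{p+k} b^p. Since k ≥ 1, the a-count p+k exceeds the b-count p, so i ≤ j fails; thus xy^2z ∉ L.
Contradiction. Therefore L is not regular.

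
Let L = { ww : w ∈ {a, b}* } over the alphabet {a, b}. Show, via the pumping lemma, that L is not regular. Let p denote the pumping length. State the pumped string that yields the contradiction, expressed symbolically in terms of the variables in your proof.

a^{p+k} b^p a^p b^p

Toward a contradiction, assume L is regular with pumping length p.
Take w = a^p b^p a^p b^p = uu where u = a^pb^p; then w ∈ L and |w| = 4p ≥ p.
The pumping lemma gives a decomposition w = xyz where |xy| ≤ p and |y| > 0.
Since the first p symbols of w are all a's and |xy| ≤ p, y lies entirely in the leading a-block: y = a^k for some k with 1 ≤ k ≤ p.
Pump with i = 2: xy^2z = a^{p+k} b^p a^p b^p, of length 4p+k. Suppose this equals vv. The string starts with a and ends with b, so v does too; thus the boundary between the two copies of v is a b→a transition. There is exactly one such transition, at position 2p+k, so |v| = 2p+k and |vv| = 4p+2k ≠ 4p+k since k ≥ 1. So xy^2z ∉ L.
This contradicts the pumping lemma, so L is not regular.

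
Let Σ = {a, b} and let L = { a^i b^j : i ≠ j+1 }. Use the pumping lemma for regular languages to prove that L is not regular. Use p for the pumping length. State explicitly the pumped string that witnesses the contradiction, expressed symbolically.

a^{p+p!} b^{p+p!-1}

Assume L is regular; let p be its pumping constant.
Choose w = a^p b^{p+p!-1}. Since p ≠ (p+p!-1)+1 = p+p!, w ∈ L; and |w| ≥ p.
Write w = xyz as guaranteed by the lemma, with |xy| ≤ p and |y| > 0.
The first p characters of w are a's, so xy (and hence y) consists only of a's. Write y = a^k, 1 ≤ k ≤ p.
Since 1 ≤ k ≤ p, k divides p!; set t = 1 + p!/k. Then xy^t z has p + (p!/k)·k = p + p! copies of a. Now the a-count is p+p! and (b-count)+1 = (p+p!-1)+1 = p+p!, so i ≠ j+1 fails. So xy^t z = a^{p+p!} b^{p+p!-1} ∉ L.
This contradicts the pumping lemma, so L is not regular.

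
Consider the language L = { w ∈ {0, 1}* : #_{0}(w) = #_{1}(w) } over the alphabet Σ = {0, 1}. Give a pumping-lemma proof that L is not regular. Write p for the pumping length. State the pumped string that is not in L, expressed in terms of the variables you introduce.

0^{p+k} 1^p

Toward a contradiction, assume L is regular with pumping length p.
Choose w = 0^p 1^p ∈ L with |w| = 2p ≥ p.
Write w = xyz as guaranteed by the lemma, with |xy| ≤ p and |y| ≥ 1.
Because |xy| ≤ p and w begins with p copies of 0, we have y = 0^k with 1 ≤ k ≤ p.
Pump with i = 2: xy^2z = 0^{p+k} 1^p has p+k occurrences of 0 but only p of 1. Since k ≥ 1 the counts differ, so xy^2z ∉ L.
This is a contradiction; hence L is not regular.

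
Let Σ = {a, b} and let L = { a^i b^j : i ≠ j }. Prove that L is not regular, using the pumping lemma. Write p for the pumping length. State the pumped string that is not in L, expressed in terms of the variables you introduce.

a^{p+p!} b^{p+p!}

Toward a contradiction, assume L is regular with pumping length p.
Choose w = a^p b^{p+p!}. Since p ≠ p+p!, w ∈ L; and |w| ≥ p.
Write w = xyz as guaranteed by the lemma, with |xy| ≤ p and |y| > 0.
Because |xy| ≤ p and w begins with p copies of a, we have y = a^k with 1 ≤ k ≤ p.
Since 1 ≤ k ≤ p, k divides p!; set t = 1 + p!/k. Then xy^t z has p + (p!/k)·k = p + p! copies of a. Now the a-count equals the b-count, so i ≠ j fails. So xy^t z = a^{p+p!} b^{p+p!} ∉ L.
Contradiction. Therefore L is not regular.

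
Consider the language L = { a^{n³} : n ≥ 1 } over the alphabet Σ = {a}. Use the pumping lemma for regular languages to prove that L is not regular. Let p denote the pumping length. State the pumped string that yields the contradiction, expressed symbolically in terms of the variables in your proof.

a^{p³+k}

Assume L is regular; let p be its pumping constant.
Take w = a^{p³} ∈ L with |w| = p³ ≥ p.
By the pumping lemma, w = xyz with |xy| ≤ p and y is nonempty.
Then y = a^k for some k with 1 ≤ k ≤ p.
Pump with i = 2: xy^2z = a^{p³+k}. Since 1 ≤ k ≤ p, p³ < p³+k ≤ p³+p < p³+3p²+3p+1 = (p+1)³, so p³+k is not a perfect cube. So xy^2z ∉ L.
This is a contradiction; hence L is not regular.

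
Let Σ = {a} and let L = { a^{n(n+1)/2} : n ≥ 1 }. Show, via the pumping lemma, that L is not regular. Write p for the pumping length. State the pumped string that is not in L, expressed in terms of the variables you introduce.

Suppose for contradiction that L is regular, and let p be the pumping length.
Take w = a^{p(p+1)/2} ∈ L with |w| = p(p+1)/2 ≥ p.
By the pumping lemma, w = xyz with |xy| ≤ p and |y| ≥ 1.
Then y = a^k for some k with 1 ≤ k ≤ p.
Pump with i = 2: xy^2z = a^{p(p+1)/2+k}. Since 1 ≤ k ≤ p, p(p+1)/2 < p(p+1)/2+k ≤ p(p+1)/2+p < (p+1)(p+2)/2, so p(p+1)/2+k is strictly between consecutive triangular numbers. So xy^2z ∉ L.
This is a contradiction; hence L is not regular.

a^{p(p+1)/2+k}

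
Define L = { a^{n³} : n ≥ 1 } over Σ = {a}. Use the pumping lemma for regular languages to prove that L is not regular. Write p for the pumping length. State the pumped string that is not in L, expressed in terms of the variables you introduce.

a^{p³+k}

Assume L is regular. Let p be the pumping length given by the pumping lemma.
Take w = a^{p³} ∈ L with |w| = p³ ≥ p.
The pumping lemma gives a decomposition w = xyz where |xy| ≤ p and y is nonempty.
Then y = a^k for some k with 1 ≤ k ≤ p.
Pump with i = 2: xy^2z = a^{p³+k}. Since 1 ≤ k ≤ p, p³ < p³+k ≤ p³+p < p³+3p²+3p+1 = (p+1)³, so p³+k is not a perfect cube. So xy^2z ∉ L.
Contradiction. Therefore L is not regular.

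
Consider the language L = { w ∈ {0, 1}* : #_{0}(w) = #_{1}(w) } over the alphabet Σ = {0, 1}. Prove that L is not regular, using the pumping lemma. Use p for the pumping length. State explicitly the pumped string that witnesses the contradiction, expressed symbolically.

0^{p+k} 1^p

Suppose for contradiction that L is regular, and let p be the pumping length.
Choose w = 0^p 1^p ∈ L with |w| = 2p ≥ p.
Write w = xyz as guaranteed by the lemma, with |xy| ≤ p and |y| > 0.
The first p characters of w are 0's, so xy (and hence y) consists only of 0's. Write y = 0^k, 1 ≤ k ≤ p.
Pump with i = 2: xy^2z = 0^{p+k} 1^p has p+k occurrences of 0 but only p of 1. Since k ≥ 1 the counts differ, so xy^2z ∉ L.
This contradicts the pumping lemma, so L is not regular.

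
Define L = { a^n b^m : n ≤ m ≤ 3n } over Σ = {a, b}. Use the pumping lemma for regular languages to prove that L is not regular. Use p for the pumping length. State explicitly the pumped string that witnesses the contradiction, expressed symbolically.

Assume L is regular; let p be its pumping constant.
Take w = a^p b^p ∈ L (since p ≤ p ≤ 3p), with |w| = 2p ≥ p.
The pumping lemma gives a decomposition w = xyz where |xy| ≤ p and |y| ≥ 1.
Since the first p symbols of w are all a's and |xy| ≤ p, y lies entirely in the leading a-block: y = a^k for some k with 1 ≤ k ≤ p.
Pump with i = 2: xy^2z = a^{p+k} b^p. Now n = p+k > p = m, so the condition n ≤ m fails. Thus xy^2z ∉ L.
This is a contradiction; hence L is not regular.

a^{p+k} b^p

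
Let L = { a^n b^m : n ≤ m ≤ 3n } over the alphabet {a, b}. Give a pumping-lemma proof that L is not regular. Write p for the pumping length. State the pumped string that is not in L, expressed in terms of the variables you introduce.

Toward a contradiction, assume L is regular with pumping length p.
Take w = a^p b^p ∈ L (since p ≤ p ≤ 3p), with |w| = 2p ≥ p.
By the pumping lemma, w = xyz with |xy| ≤ p and y is nonempty.
Since the first p symbols of w are all a's and |xy| ≤ p, y lies entirely in the leading a-block: y = a^k for some k with 1 ≤ k ≤ p.
Pump with i = 2: xy^2z = a^{p+k} b^p. Now n = p+k > p = m, so the condition n ≤ m fails. Thus xy^2z ∉ L.
This contradicts the pumping lemma, so L is not regular.

a^{p+k} b^p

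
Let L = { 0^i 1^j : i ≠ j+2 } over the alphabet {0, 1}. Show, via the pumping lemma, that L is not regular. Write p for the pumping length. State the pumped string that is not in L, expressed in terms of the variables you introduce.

Suppose for contradiction that L is regular, and let p be the pumping length.
Choose w = 0^p 1^{p+p!-2}. Since p ≠ (p+p!-2)+2 = p+p!, w ∈ L; and |w| ≥ p.
Write w = xyz as guaranteed by the lemma, with |xy| ≤ p and |y| > 0.
Since the first p symbols of w are all 0's and |xy| ≤ p, y lies entirely in the leading 0-block: y = 0^k for some k with 1 ≤ k ≤ p.
Since 1 ≤ k ≤ p, k divides p!; set t = 1 + p!/k. Then xy^t z has p + (p!/k)·k = p + p! copies of 0. Now the 0-count is p+p! and (1-count)+2 = (p+p!-2)+2 = p+p!, so i ≠ j+2 fails. So xy^t z = 0^{p+p!} 1^{p+p!-2} ∉ L.
This is a contradiction; hence L is not regular.

0^{p+p!} 1^{p+p!-2}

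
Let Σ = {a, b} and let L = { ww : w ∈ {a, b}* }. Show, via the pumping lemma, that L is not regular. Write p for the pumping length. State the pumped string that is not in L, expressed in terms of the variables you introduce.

Toward a contradiction, assume L is regular with pumping length p.
Take w = a^p b^p a^p b^p = uu where u = a^pb^p; then w ∈ L and |w| = 4p ≥ p.
Write w = xyz as guaranteed by the lemma, with |xy| ≤ p and y is nonempty.
Since the first p symbols of w are all a's and |xy| ≤ p, y lies entirely in the leading a-block: y = a^k for some k with 1 ≤ k ≤ p.
Pump with i = 2: xy^2z = a^{p+k} b^p a^p b^p, of length 4p+k. Suppose this equals vv. The string starts with a and ends with b, so v does too; thus the boundary between the two copies of v is a b→a transition. There is exactly one such transition, at position 2p+k, so |v| = 2p+k and |vv| = 4p+2k ≠ 4p+k since k ≥ 1. So xy^2z ∉ L.
Contradiction. Therefore L is not regular.

a^{p+k} b^p a^p b^p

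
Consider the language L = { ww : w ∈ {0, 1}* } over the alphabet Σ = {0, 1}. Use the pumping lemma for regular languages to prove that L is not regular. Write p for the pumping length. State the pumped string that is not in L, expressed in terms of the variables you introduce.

Assume L is regular. Let p be the pumping length given by the pumping lemma.
Take w = 0^p 1^p 0^p 1^p = uu where u = 0^p1^p; then w ∈ L and |w| = 4p ≥ p.
By the pumping lemma, w = xyz with |xy| ≤ p and |y| > 0.
Because |xy| ≤ p and w begins with p copies of 0, we have y = 0^k with 1 ≤ k ≤ p.
Pump with i = 2: xy^2z = 0^{p+k} 1^p 0^p 1^p, of length 4p+k. Suppose this equals vv. The string starts with 0 and ends with 1, so v does too; thus the boundary between the two copies of v is a 1→0 transition. There is exactly one such transition, at position 2p+k, so |v| = 2p+k and |vv| = 4p+2k ≠ 4p+k since k ≥ 1. So xy^2z ∉ L.
This is a contradiction; hence L is not regular.

0^{p+k} 1^p 0^p 1^p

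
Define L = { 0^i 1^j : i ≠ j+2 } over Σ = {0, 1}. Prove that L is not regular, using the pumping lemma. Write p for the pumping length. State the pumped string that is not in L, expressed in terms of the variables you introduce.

Assume L is regular. Let p be the pumping length given by the pumping lemma.
Choose w = 0^p 1^{p+p!-2}. Since p ≠ (p+p!-2)+2 = p+p!, w ∈ L; and |w| ≥ p.
By the pumping lemma, w = xyz with |xy| ≤ p and |y| > 0.
The first p characters of w are 0's, so xy (and hence y) consists only of 0's. Write y = 0^k, 1 ≤ k ≤ p.
Since 1 ≤ k ≤ p, k divides p!; set t = 1 + p!/k. Then xy^t z has p + (p!/k)·k = p + p! copies of 0. Now the 0-count is p+p! and (1-count)+2 = (p+p!-2)+2 = p+p!, so i ≠ j+2 fails. So xy^t z = 0^{p+p!} 1^{p+p!-2} ∉ L.
Contradiction. Therefore L is not regular.

0^{p+p!} 1^{p+p!-2}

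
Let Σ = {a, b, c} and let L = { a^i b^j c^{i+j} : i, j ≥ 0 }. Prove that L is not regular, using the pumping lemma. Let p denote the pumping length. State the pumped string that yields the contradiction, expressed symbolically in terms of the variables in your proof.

Assume L is regular; let p be its pumping constant.
Take w = a^p b^p c^{2p} ∈ L (with i=j=p, i+j=2p), |w| = 4p ≥ p.
By the pumping lemma, w = xyz with |xy| ≤ p and |y| ≥ 1.
Because |xy| ≤ p and w begins with p copies of a, we have y = a^k with 1 ≤ k ≤ p.
Consider xy^2z = a^{p+k} b^p c^{2p}. Now the a- and b-counts sum to 2p+k, but the c-count is 2p ≠ 2p+k. So xy^2z ∉ L.
Contradiction. Therefore L is not regular.

a^{p+k} b^p c^{2p}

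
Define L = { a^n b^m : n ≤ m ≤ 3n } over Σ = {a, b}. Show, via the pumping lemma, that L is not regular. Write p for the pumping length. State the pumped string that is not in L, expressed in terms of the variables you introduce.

a^{p+k} b^p

Assume L is regular. Let p be the pumping length given by the pumping lemma.
Take w = a^p b^p ∈ L (since p ≤ p ≤ 3p), with |w| = 2p ≥ p.
Write w = xyz as guaranteed by the lemma, with |xy| ≤ p and |y| ≥ 1.
Since the first p symbols of w are all a's and |xy| ≤ p, y lies entirely in the leading a-block: y = a^k for some k with 1 ≤ k ≤ p.
Pump with i = 2: xy^2z = a^{p+k} b^p. Now n = p+k > p = m, so the condition n ≤ m fails. Thus xy^2z ∉ L.
This contradicts the pumping lemma, so L is not regular.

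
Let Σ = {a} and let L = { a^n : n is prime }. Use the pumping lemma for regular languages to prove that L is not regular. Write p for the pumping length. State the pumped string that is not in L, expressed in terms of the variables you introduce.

a^{q(1+k)}

Assume L is regular; let p be its pumping constant.
Let q be a prime with q ≥ p+2 (infinitely many primes exist), and take w = a^q ∈ L with |w| = q ≥ p.
By the pumping lemma, w = xyz with |xy| ≤ p and |y| ≥ 1.
Then y = a^k for some k with 1 ≤ k ≤ p.
Since 1 ≤ k ≤ p, |xz| = q-k. Pump with i = q+1: |xy^{q+1}z| = (q-k)+(q+1)k = q+qk = q(1+k), which is composite (both factors ≥ 2). So xy^{q+1}z = a^{q(1+k)} ∉ L.
Contradiction. Therefore L is not regular.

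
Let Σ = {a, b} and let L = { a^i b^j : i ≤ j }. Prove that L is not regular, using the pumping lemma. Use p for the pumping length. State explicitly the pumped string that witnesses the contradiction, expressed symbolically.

Toward a contradiction, assume L is regular with pumping length p.
Choose w = a^p b^p ∈ L, with |w| = 2p ≥ p.
Write w = xyz as guaranteed by the lemma, with |xy| ≤ p and |y| > 0.
The first p characters of w are a's, so xy (and hence y) consists only of a's. Write y = a^k, 1 ≤ k ≤ p.
Consider xy^2z = a^{p+k} b^p. Since k ≥ 1, the a-count p+k exceeds the b-count p, so i ≤ j fails; thus xy^2z ∉ L.
Contradiction. Therefore L is not regular.

a^{p+k} b^p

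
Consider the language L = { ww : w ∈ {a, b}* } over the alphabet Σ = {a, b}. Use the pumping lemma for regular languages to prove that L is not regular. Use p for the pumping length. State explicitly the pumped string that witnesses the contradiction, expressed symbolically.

a^{p+k} b^p a^p b^p

Assume L is regular. Let p be the pumping length given by the pumping lemma.
Take w = a^p b^p a^p b^p = uu where u = a^pb^p; then w ∈ L and |w| = 4p ≥ p.
Write w = xyz as guaranteed by the lemma, with |xy| ≤ p and |y| ≥ 1.
Since the first p symbols of w are all a's and |xy| ≤ p, y lies entirely in the leading a-block: y = a^k for some k with 1 ≤ k ≤ p.
Pump with i = 2: xy^2z = a^{p+k} b^p a^p b^p, of length 4p+k. Suppose this equals vv. The string starts with a and ends with b, so v does too; thus the boundary between the two copies of v is a b→a transition. There is exactly one such transition, at position 2p+k, so |v| = 2p+k and |vv| = 4p+2k ≠ 4p+k since k ≥ 1. So xy^2z ∉ L.
This contradicts the pumping lemma, so L is not regular.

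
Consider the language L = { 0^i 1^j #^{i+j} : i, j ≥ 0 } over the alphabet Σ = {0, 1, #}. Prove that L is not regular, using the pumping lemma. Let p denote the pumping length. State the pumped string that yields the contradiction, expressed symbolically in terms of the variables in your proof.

0^{p+k} 1^p #^{2p}

Toward a contradiction, assume L is regular with pumping length p.
Take w = 0^p 1^p #^{2p} ∈ L (with i=j=p, i+j=2p), |w| = 4p ≥ p.
The pumping lemma gives a decomposition w = xyz where |xy| ≤ p and |y| ≥ 1.
Because |xy| ≤ p and w begins with p copies of 0, we have y = 0^k with 1 ≤ k ≤ p.
Consider xy^2z = 0^{p+k} 1^p #^{2p}. Now the 0- and 1-counts sum to 2p+k, but the #-count is 2p ≠ 2p+k. So xy^2z ∉ L.
This is a contradiction; hence L is not regular.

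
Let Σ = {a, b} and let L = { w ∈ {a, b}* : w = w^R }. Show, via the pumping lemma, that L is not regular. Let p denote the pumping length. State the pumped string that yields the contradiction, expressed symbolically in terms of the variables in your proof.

Suppose for contradiction that L is regular, and let p be the pumping length.
Take w = a^p b a^p, a palindrome of length 2p+1 ≥ p.
Write w = xyz as guaranteed by the lemma, with |xy| ≤ p and |y| ≥ 1.
Because |xy| ≤ p and w begins with p copies of a, we have y = a^k with 1 ≤ k ≤ p.
Pump with i = 2: xy^2z = a^{p+k} b a^p. Its reverse is a^p b a^{p+k}, which differs from xy^2z since k ≥ 1. So xy^2z is not a palindrome and xy^2z ∉ L.
This is a contradiction; hence L is not regular.

a^{p+k} b a^p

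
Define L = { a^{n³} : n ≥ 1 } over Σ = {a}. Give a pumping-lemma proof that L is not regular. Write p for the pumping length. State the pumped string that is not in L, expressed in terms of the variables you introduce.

Assume L is regular; let p be its pumping constant.
Take w = a^{p³} ∈ L with |w| = p³ ≥ p.
Write w = xyz as guaranteed by the lemma, with |xy| ≤ p and y is nonempty.
Then y = a^k for some k with 1 ≤ k ≤ p.
Pump with i = 2: xy^2z = a^{p³+k}. Since 1 ≤ k ≤ p, p³ < p³+k ≤ p³+p < p³+3p²+3p+1 = (p+1)³, so p³+k is not a perfect cube. So xy^2z ∉ L.
Contradiction. Therefore L is not regular.

a^{p³+k}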